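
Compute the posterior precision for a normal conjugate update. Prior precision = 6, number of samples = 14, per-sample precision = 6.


tau_post = tau_0 + n * tau
= 6 + 14 * 6 = 90

90


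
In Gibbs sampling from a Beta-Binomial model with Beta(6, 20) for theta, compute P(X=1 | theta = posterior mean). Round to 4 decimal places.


Posterior mean = alpha/(alpha+beta) = 6/26 = 0.2308
P(X=1|theta=mean) = theta = 0.2308

0.2308


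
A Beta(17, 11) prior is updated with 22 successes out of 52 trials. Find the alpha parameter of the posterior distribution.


In the Beta-Binomial conjugate update:
alpha_post = alpha_prior + successes
= 17 + 22
= 39

39


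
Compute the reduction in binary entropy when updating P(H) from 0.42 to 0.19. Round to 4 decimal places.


H_before = -p*log2(p) - (1-p)*log2(1-p) for p=0.42: 0.9815
H_after for p=0.19: 0.7015
Reduction = 0.9815 - 0.7015 = 0.28

0.28


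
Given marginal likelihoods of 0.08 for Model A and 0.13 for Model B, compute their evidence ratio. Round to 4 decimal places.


Ratio = ML(A) / ML(B) = 0.08/0.13
= 0.6154

0.6154


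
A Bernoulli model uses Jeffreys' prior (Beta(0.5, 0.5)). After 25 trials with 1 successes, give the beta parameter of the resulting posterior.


Posterior = Beta(prior_alpha + successes, prior_beta + failures)
= Beta(0.5 + 1, 0.5 + 24)
Posterior beta = 0.5 + (n - k) = 0.5 + 24 = 24.5

24.5


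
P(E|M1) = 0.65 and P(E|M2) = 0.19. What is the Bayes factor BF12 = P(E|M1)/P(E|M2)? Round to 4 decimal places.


Bayes factor BF12 = P(E|M1) / P(E|M2)
= 0.65 / 0.19
= 3.4211

3.4211


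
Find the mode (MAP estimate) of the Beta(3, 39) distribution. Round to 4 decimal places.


For Beta(a,b) with a,b > 1:
Mode = (a-1)/(a+b-2) = (3-1)/(42-2)
= 2/40 = 0.05

0.05


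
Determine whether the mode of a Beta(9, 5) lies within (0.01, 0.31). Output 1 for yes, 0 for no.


First find the mode: (a-1)/(a+b-2) = 0.6667
Is 0.6667 in (0.01, 0.31)? 0

0


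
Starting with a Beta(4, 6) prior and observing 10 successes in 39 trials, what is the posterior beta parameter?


Posterior beta = prior beta + failures
Failures = 39 - 10 = 29
beta_post = 6 + 29 = 35

35


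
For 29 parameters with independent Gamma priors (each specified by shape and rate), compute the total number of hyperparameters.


A Gamma prior has 2 hyperparameters per parameter.
Total = 29 * 2 = 58

58


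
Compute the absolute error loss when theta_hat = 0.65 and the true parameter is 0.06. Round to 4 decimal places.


L = |theta_hat - theta_true|
= |0.65 - 0.06| = 0.59

0.59


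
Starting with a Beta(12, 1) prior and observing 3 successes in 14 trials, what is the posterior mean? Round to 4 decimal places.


Posterior parameters: alpha = 12 + 3 = 15
beta = 1 + 11 = 12
Posterior mean = alpha / (alpha + beta) = 15 / 27
= 0.5556

0.5556


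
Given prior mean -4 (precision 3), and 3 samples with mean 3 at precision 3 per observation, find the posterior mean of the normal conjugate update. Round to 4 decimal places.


The posterior mean is a precision-weighted average of prior and data.
Post. prec. = 3 + 9 = 12
Post. mean = (-12 + 27)/12 = 15/12 = 1.25

1.25


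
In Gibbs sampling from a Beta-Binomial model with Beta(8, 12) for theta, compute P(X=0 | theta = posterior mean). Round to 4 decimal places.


Posterior mean = alpha/(alpha+beta) = 8/20 = 0.4
P(X=0|theta=mean) = 1 - theta = 0.6

0.6


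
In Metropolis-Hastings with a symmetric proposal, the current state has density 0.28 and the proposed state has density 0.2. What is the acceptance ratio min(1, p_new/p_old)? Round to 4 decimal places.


Ratio = p_new / p_old = 0.2 / 0.28 = 0.7143
Acceptance = min(1, 0.7143) = 0.7143

0.7143


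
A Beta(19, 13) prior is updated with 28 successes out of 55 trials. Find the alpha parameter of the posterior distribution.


In the Beta-Binomial conjugate update:
alpha_post = alpha_prior + successes
= 19 + 28
= 47

47


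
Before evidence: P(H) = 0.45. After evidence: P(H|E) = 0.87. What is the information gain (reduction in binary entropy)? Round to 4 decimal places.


Prior entropy = 0.9928
Posterior entropy = 0.5574
Information gain = 0.9928 - 0.5574 = 0.4353

0.4353


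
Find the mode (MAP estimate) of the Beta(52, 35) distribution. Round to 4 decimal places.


For Beta(a,b) with a,b > 1:
Mode = (a-1)/(a+b-2) = (52-1)/(87-2)
= 51/85 = 0.6

0.6


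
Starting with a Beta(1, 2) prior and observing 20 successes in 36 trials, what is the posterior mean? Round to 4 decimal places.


Posterior parameters: alpha = 1 + 20 = 21
beta = 2 + 16 = 18
Posterior mean = alpha / (alpha + beta) = 21 / 39
= 0.5385

0.5385


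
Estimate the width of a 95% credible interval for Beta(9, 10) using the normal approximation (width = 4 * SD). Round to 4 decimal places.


For Beta(a,b): Var = ab/((a+b)^2(a+b+1))
Var = 0.0125, SD = 0.1116
Approximate 95% CI width = 4 * 0.1116 = 0.4466

0.4466


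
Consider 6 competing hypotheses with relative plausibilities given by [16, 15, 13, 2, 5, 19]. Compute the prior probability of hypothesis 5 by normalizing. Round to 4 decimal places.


Sum of weights = 16 + 15 + 13 + 2 + 5 + 19 = 70
Normalized prior for H5 = 5 / 70
= 0.0714

0.0714


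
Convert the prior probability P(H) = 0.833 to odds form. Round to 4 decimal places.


P(not H) = 1 - 0.833 = 0.167
Odds = 0.833 / 0.167 = 4.988

4.988


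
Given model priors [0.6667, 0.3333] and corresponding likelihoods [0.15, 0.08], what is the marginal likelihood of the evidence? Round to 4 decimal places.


P(E) = sum_i P(M_i) P(E|M_i)
= 0.1 + 0.0267
= 0.1267

0.1267


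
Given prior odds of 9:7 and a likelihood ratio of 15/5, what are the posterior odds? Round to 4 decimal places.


Posterior odds = prior odds * LR
Prior odds = 9/7 = 1.2857
LR = 15/5 = 3.0
Posterior odds = 1.2857 * 3.0 = 3.8571

3.8571


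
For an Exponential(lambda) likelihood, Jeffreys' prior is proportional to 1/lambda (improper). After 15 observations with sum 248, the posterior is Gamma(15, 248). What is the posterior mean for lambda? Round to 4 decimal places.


Posterior = Gamma(n, sum_x) = Gamma(15, 248)
Posterior mean = shape/rate = 15/248
= 0.0605

0.0605


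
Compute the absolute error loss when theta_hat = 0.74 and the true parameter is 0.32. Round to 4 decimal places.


L = |theta_hat - theta_true|
= |0.74 - 0.32| = 0.42

0.42


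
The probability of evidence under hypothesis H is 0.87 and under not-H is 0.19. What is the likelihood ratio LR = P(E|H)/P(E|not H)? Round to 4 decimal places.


LR = 0.87 / 0.19
= 4.5789

4.5789


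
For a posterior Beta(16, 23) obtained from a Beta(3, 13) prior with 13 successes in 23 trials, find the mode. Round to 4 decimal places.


Mode = (alpha - 1) / (alpha + beta - 2)
= 15 / 37
= 0.4054

0.4054


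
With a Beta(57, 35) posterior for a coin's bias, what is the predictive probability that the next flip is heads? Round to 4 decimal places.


The predictive probability equals the posterior mean.
P(next = heads) = alpha / (alpha + beta)
= 57 / 92 = 0.6196

0.6196


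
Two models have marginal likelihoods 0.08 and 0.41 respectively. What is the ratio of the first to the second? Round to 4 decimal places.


Evidence ratio = 0.08 / 0.41
= 0.1951

0.1951


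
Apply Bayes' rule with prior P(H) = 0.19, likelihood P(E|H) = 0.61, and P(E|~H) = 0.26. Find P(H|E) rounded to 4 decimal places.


Step 1: Compute marginal P(E) = P(E|H)P(H) + P(E|~H)P(~H)
= 0.61*0.19 + 0.26*0.81 = 0.3265
Step 2: P(H|E) = P(E|H)P(H)/P(E) = 0.1159/0.3265
= 0.355

0.355


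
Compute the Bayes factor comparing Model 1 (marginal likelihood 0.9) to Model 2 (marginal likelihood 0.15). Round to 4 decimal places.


BF12 = marginal likelihood of M1 / marginal likelihood of M2
= 0.9/0.15
= 6.0

6.0


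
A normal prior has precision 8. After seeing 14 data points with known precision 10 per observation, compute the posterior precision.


In the conjugate normal model, precisions add:
tau_posterior = tau_prior + n * tau_data
= 8 + 14*10 = 148

148


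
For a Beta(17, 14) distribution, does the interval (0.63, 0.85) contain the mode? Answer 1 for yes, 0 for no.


Mode of Beta(a,b) = (a-1)/(a+b-2)
= (17-1)/(17+14-2) = 0.5517
Check: 0.63 <= 0.5517 <= 0.85?
Result: 0

0


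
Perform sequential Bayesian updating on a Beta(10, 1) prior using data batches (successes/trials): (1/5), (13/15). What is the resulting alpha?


Accumulate successes: 14
Posterior alpha = prior alpha + sum of successes
= 10 + 14 = 24

24


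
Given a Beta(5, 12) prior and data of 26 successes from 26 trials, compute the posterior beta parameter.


Number of failures = 26 - 26 = 0
Posterior beta = 12 + 0 = 12

12


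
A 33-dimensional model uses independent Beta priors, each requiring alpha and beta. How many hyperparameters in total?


Per parameter: 2 (alpha and beta).
Total = 33 * 2 = 66

66


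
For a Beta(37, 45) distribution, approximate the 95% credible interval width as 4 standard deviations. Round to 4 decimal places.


Variance of Beta(a,b) = ab / ((a+b)^2 * (a+b+1))
= 37*45 / ((82)^2 * 83)
= 0.003
SD = sqrt(0.003) = 0.0546
Width = 4 * SD = 0.2185

0.2185


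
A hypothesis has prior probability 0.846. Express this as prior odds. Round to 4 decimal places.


Odds = P(H) / P(not H) = 0.846 / 0.154
= 5.4935

5.4935


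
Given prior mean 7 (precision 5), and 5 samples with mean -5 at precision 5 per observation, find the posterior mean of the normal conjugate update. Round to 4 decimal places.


The posterior mean is a precision-weighted average of prior and data.
Post. prec. = 5 + 25 = 30
Post. mean = (35 + -125)/30 = -90/30 = -3.0

-3.0


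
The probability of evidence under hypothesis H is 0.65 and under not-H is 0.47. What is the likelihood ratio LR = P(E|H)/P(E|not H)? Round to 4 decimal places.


LR = 0.65 / 0.47
= 1.383

1.383


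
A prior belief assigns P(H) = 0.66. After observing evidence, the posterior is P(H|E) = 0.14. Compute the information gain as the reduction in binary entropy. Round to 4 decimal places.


H(prior) = -0.66*log2(0.66) - 0.34*log2(0.34)
= 0.9248
H(post) = -0.14*log2(0.14) - 0.86*log2(0.86)
= 0.5842
IG = 0.9248 - 0.5842 = 0.3406

0.3406


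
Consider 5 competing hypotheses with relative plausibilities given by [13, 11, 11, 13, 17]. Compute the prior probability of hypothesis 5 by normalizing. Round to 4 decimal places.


Sum of weights = 13 + 11 + 11 + 13 + 17 = 65
Normalized prior for H5 = 17 / 65
= 0.2615

0.2615


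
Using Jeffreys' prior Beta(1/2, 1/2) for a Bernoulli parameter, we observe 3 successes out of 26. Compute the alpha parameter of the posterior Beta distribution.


Conjugate update: Beta(0.5 + k, 0.5 + n - k).
k = 3, n - k = 23
Posterior alpha = 0.5 + k = 0.5 + 3 = 3.5

3.5


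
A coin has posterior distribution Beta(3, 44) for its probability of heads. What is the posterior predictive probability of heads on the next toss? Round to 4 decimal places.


Posterior predictive = E[theta] = alpha/(alpha+beta)
= 3/47
= 0.0638

0.0638


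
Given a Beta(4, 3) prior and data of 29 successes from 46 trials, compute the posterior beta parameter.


Number of failures = 46 - 29 = 17
Posterior beta = 3 + 17 = 20

20


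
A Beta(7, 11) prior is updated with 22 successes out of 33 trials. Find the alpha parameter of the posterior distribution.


In the Beta-Binomial conjugate update:
alpha_post = alpha_prior + successes
= 7 + 22
= 29

29


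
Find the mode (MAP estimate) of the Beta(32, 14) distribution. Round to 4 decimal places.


For Beta(a,b) with a,b > 1:
Mode = (a-1)/(a+b-2) = (32-1)/(46-2)
= 31/44 = 0.7045

0.7045


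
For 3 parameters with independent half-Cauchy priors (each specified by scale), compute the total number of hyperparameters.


A half-Cauchy prior has 1 hyperparameter per parameter.
Total = 3 * 1 = 3

3


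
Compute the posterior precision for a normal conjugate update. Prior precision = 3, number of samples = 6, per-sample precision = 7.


tau_post = tau_0 + n * tau
= 3 + 6 * 7 = 45

45


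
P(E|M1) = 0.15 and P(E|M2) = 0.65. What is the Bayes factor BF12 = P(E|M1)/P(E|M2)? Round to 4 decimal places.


Bayes factor BF12 = P(E|M1) / P(E|M2)
= 0.15 / 0.65
= 0.2308

0.2308


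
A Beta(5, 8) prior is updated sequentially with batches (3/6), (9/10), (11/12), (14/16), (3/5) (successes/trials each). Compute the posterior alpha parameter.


Sequential conjugate updating is equivalent to a single batch update.
Total successes across all batches = 40
alpha_posterior = alpha_prior + total_successes = 5 + 40
= 45

45


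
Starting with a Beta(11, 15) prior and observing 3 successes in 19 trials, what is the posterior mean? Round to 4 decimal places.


Posterior parameters: alpha = 11 + 3 = 14
beta = 15 + 16 = 31
Posterior mean = alpha / (alpha + beta) = 14 / 45
= 0.3111

0.3111


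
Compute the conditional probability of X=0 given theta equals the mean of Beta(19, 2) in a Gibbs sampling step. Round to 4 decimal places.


Mean of Beta(19, 2) = 0.9048
P(X=0 | theta=0.9048) = 0.0952

0.0952


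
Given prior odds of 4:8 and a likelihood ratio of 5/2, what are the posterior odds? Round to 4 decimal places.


Posterior odds = prior odds * LR
Prior odds = 4/8 = 0.5
LR = 5/2 = 2.5
Posterior odds = 0.5 * 2.5 = 1.25

1.25


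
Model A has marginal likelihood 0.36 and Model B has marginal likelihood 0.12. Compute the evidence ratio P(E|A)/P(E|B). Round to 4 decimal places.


Evidence ratio = P(E|A) / P(E|B)
= 0.36 / 0.12
= 3.0

3.0


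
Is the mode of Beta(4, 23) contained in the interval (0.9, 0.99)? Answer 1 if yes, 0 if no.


Mode = (a-1)/(a+b-2) = 3/25 = 0.12
Interval: (0.9, 0.99)
Contains mode? 0

0


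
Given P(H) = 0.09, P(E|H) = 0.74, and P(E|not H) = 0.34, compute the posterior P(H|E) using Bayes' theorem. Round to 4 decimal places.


By Bayes' theorem: P(H|E) = P(E|H)*P(H) / P(E)
P(E) = P(E|H)*P(H) + P(E|not H)*P(not H)
P(E) = 0.74*0.09 + 0.34*0.91 = 0.376
P(H|E) = 0.74*0.09 / 0.376 = 0.1771

0.1771


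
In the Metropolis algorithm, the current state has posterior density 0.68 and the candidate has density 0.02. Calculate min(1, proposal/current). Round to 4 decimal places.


Ratio = 0.02/0.68 = 0.0294
Acceptance probability = min(1, 0.0294)
= 0.0294

0.0294


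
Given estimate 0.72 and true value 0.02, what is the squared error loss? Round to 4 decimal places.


Squared error = (estimate - true)^2
Difference = 0.7
Loss = 0.7^2 = 0.49

0.49


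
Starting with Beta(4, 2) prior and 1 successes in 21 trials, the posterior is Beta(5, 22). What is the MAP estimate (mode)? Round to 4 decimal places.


The mode of Beta(a, b) when a > 1 and b > 1 is (a-1)/(a+b-2)
= (5 - 1) / (5 + 22 - 2)
= 4 / 25
= 0.16

0.16


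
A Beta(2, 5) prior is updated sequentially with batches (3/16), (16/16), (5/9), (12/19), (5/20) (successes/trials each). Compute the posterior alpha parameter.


Sequential conjugate updating is equivalent to a single batch update.
Total successes across all batches = 41
alpha_posterior = alpha_prior + total_successes = 2 + 41
= 43

43


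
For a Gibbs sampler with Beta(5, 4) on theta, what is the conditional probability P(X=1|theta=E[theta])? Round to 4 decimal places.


E[theta] = 5/(5+4) = 0.5556
P(X=1|theta) = theta = 0.5556

0.5556


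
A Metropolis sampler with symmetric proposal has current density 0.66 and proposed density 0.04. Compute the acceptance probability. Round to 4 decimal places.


For symmetric proposals, acceptance = min(1, pi(x*)/pi(x))
= min(1, 0.04/0.66)
= min(1, 0.0606) = 0.0606

0.0606


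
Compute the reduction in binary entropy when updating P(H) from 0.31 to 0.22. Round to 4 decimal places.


H_before = -p*log2(p) - (1-p)*log2(1-p) for p=0.31: 0.8932
H_after for p=0.22: 0.7602
Reduction = 0.8932 - 0.7602 = 0.133

0.133


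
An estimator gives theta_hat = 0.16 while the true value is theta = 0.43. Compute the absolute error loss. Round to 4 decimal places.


The absolute error loss is |theta_hat - theta|
= |0.16 - 0.43|
= 0.27

0.27


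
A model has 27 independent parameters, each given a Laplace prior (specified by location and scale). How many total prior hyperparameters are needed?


Each Laplace prior needs 2 hyperparameters (location and scale).
Total = 2 * 27 = 54

54


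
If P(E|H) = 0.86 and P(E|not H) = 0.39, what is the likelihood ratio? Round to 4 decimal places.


Likelihood ratio = P(E|H) / P(E|not H)
= 0.86 / 0.39
= 2.2051

2.2051


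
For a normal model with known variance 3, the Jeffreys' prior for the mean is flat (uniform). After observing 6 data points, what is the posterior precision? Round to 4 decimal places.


Jeffreys' prior for normal mean (known variance) is flat.
Prior precision = 0.
Posterior precision = prior_prec + n/sigma^2 = 0 + 6/3
= 2.0

2.0


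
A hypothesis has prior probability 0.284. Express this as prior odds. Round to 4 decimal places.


Odds = P(H) / P(not H) = 0.284 / 0.716
= 0.3966

0.3966


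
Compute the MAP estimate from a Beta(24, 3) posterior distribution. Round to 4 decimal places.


MAP = mode of Beta distribution
= (alpha - 1)/(alpha + beta - 2)
= (24-1)/(24+3-2)
= 23/25 = 0.92

0.92


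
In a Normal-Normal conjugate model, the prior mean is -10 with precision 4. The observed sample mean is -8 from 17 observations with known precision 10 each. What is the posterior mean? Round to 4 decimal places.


Posterior precision = tau0 + n*tau = 4 + 17*10 = 174
Posterior mean = (tau0*mu0 + n*tau*xbar) / posterior_precision
= (4*-10 + 17*10*-8) / 174
= -1400 / 174 = -8.046

-8.046


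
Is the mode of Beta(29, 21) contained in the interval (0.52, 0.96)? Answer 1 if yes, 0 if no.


Mode = (a-1)/(a+b-2) = 28/48 = 0.5833
Interval: (0.52, 0.96)
Contains mode? 1

1


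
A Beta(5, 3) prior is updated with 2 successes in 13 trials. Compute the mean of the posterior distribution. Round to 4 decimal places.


After update: Beta(7, 14)
Mean = 7 / (7 + 14) = 7 / 21
= 0.3333

0.3333


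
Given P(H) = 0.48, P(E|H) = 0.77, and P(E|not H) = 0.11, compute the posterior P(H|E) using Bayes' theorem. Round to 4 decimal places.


By Bayes' theorem: P(H|E) = P(E|H)*P(H) / P(E)
P(E) = P(E|H)*P(H) + P(E|not H)*P(not H)
P(E) = 0.77*0.48 + 0.11*0.52 = 0.4268
P(H|E) = 0.77*0.48 / 0.4268 = 0.866

0.866


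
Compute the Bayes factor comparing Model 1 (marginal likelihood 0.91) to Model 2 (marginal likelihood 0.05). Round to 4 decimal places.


BF12 = marginal likelihood of M1 / marginal likelihood of M2
= 0.91/0.05
= 18.2

18.2


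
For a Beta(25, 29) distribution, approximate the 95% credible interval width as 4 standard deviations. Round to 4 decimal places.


Variance of Beta(a,b) = ab / ((a+b)^2 * (a+b+1))
= 25*29 / ((54)^2 * 55)
= 0.0045
SD = sqrt(0.0045) = 0.0672
Width = 4 * SD = 0.2689

0.2689


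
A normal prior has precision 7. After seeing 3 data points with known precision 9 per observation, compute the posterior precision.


In the conjugate normal model, precisions add:
tau_posterior = tau_prior + n * tau_data
= 7 + 3*9 = 34

34


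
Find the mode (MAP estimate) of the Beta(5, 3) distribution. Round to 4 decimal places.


For Beta(a,b) with a,b > 1:
Mode = (a-1)/(a+b-2) = (5-1)/(8-2)
= 4/6 = 0.6667

0.6667


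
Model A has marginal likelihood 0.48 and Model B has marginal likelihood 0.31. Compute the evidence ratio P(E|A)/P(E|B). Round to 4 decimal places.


Evidence ratio = P(E|A) / P(E|B)
= 0.48 / 0.31
= 1.5484

1.5484


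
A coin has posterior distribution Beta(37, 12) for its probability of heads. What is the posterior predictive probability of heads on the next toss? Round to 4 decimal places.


Posterior predictive = E[theta] = alpha/(alpha+beta)
= 37/49
= 0.7551

0.7551


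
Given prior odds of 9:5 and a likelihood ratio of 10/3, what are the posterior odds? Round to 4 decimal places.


Posterior odds = prior odds * LR
Prior odds = 9/5 = 1.8
LR = 10/3 = 3.3333
Posterior odds = 1.8 * 3.3333 = 6.0

6.0


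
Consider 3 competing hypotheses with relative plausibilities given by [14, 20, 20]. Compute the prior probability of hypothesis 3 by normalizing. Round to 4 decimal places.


Sum of weights = 14 + 20 + 20 = 54
Normalized prior for H3 = 20 / 54
= 0.3704

0.3704


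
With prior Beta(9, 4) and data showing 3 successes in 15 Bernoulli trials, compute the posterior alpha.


Conjugate update: alpha_posterior = alpha_prior + k
= 9 + 3 = 12

12


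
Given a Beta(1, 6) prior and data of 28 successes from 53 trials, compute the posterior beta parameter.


Number of failures = 53 - 28 = 25
Posterior beta = 6 + 25 = 31

31


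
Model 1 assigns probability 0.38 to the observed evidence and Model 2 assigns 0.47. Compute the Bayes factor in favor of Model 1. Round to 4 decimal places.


BF = P(data|M1) / P(data|M2)
= 0.38 / 0.47 = 0.8085

0.8085


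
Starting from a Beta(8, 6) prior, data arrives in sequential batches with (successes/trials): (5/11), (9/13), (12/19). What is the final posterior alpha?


In sequential Bayesian updating, we sum all successes.
Total successes = 26
Final alpha = 8 + 26 = 34

34


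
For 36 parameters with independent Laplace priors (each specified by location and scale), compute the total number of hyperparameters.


A Laplace prior has 2 hyperparameters per parameter.
Total = 36 * 2 = 72

72


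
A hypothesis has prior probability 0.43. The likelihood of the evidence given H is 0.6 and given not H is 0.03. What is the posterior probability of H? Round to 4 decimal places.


Using Bayes' theorem:
P(E) = 0.43 * 0.6 + 0.57 * 0.03
P(E) = 0.2751
P(H|E) = (0.43 * 0.6) / 0.2751 = 0.9378

0.9378


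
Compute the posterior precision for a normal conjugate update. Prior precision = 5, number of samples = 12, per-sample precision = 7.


tau_post = tau_0 + n * tau
= 5 + 12 * 7 = 89

89


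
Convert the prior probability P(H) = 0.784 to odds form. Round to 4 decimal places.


P(not H) = 1 - 0.784 = 0.216
Odds = 0.784 / 0.216 = 3.6296

3.6296


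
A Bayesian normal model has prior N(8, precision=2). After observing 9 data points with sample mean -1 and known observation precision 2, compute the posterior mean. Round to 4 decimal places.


Posterior mean = (prior_precision * prior_mean + n * data_precision * data_mean) / (prior_precision + n * data_precision)
Numerator = 2*8 + 9*2*-1 = -2
Denominator = 2 + 9*2 = 20
Posterior mean = -0.1

-0.1


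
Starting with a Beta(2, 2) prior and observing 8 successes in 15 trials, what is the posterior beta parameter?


Posterior beta = prior beta + failures
Failures = 15 - 8 = 7
beta_post = 2 + 7 = 9

9


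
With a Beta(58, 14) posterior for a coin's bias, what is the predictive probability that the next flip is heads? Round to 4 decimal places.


The predictive probability equals the posterior mean.
P(next = heads) = alpha / (alpha + beta)
= 58 / 72 = 0.8056

0.8056


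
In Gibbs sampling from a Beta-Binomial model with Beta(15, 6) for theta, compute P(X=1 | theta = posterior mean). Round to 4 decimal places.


Posterior mean = alpha/(alpha+beta) = 15/21 = 0.7143
P(X=1|theta=mean) = theta = 0.7143

0.7143


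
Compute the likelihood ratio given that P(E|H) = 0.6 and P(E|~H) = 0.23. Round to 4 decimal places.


LR = P(E|H) / P(E|~H)
= 0.6 / 0.23 = 2.6087

2.6087


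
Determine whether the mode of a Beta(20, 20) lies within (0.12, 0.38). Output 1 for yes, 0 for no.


First find the mode: (a-1)/(a+b-2) = 0.5
Is 0.5 in (0.12, 0.38)? 0

0


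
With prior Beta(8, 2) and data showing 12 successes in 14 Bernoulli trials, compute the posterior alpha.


Conjugate update: alpha_posterior = alpha_prior + k
= 8 + 12 = 20

20


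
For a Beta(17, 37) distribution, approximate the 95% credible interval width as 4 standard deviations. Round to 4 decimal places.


Variance of Beta(a,b) = ab / ((a+b)^2 * (a+b+1))
= 17*37 / ((54)^2 * 55)
= 0.0039
SD = sqrt(0.0039) = 0.0626
Width = 4 * SD = 0.2505

0.2505


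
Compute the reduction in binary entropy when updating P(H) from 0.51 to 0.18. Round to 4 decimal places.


H_before = -p*log2(p) - (1-p)*log2(1-p) for p=0.51: 0.9997
H_after for p=0.18: 0.6801
Reduction = 0.9997 - 0.6801 = 0.3196

0.3196


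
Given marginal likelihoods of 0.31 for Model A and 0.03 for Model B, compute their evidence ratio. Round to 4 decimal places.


Ratio = ML(A) / ML(B) = 0.31/0.03
= 10.3333

10.3333


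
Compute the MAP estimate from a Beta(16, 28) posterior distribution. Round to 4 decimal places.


MAP = mode of Beta distribution
= (alpha - 1)/(alpha + beta - 2)
= (16-1)/(16+28-2)
= 15/42 = 0.3571

0.3571


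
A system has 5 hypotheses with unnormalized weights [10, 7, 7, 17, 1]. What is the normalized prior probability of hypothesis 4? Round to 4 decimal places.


The normalized prior is the weight divided by the total.
Total weight = 42
P(H4) = 17 / 42 = 0.4048

0.4048


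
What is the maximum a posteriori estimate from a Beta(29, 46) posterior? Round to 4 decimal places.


The MAP estimate equals the mode of the distribution.
Mode of Beta(a,b) = (a-1)/(a+b-2)
= 28/73
= 0.3836

0.3836


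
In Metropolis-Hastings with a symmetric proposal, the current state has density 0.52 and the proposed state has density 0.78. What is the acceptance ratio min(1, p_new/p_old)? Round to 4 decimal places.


Ratio = p_new / p_old = 0.78 / 0.52 = 1.5
Acceptance = min(1, 1.5) = 1.0

1.0


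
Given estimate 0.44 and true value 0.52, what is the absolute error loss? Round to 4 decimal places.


Absolute error = |estimate - true|
= |-0.08| = 0.08

0.08


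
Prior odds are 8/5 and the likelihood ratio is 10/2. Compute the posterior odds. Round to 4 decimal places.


Posterior odds = prior odds * likelihood ratio
= (8/5) * (10/2)
= 80 / 10
= 8.0

8.0


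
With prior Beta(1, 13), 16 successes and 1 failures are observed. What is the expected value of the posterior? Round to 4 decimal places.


Posterior = Beta(17, 14)
E[theta] = alpha/(alpha+beta)
= 17/31 = 0.5484

0.5484


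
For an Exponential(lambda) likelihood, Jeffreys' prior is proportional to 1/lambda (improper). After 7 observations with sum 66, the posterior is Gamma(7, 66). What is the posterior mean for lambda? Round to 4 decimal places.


Posterior = Gamma(n, sum_x) = Gamma(7, 66)
Posterior mean = shape/rate = 7/66
= 0.1061

0.1061


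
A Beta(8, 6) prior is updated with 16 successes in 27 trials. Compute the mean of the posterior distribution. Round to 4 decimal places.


After update: Beta(24, 17)
Mean = 24 / (24 + 17) = 24 / 41
= 0.5854

0.5854


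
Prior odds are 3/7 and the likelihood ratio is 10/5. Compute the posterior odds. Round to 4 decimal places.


Posterior odds = prior odds * likelihood ratio
= (3/7) * (10/5)
= 30 / 35
= 0.8571

0.8571


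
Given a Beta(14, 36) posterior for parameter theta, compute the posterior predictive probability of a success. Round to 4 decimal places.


For a Beta-Bernoulli model, the predictive probability is the mean:
P(success) = 14/(14+36) = 14/50 = 0.28

0.28


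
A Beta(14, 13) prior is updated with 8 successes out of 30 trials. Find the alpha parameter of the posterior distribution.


In the Beta-Binomial conjugate update:
alpha_post = alpha_prior + successes
= 14 + 8
= 22

22


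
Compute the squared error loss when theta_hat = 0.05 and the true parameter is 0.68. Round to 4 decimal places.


L = (theta_hat - theta_true)^2
= (0.05 - 0.68)^2
= -0.63^2 = 0.3969

0.3969


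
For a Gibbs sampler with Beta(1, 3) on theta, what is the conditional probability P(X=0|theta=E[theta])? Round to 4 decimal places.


E[theta] = 1/(1+3) = 0.25
P(X=0|theta) = 1 - theta = 0.75

0.75


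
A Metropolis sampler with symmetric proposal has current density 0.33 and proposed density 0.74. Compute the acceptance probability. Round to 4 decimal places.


For symmetric proposals, acceptance = min(1, pi(x*)/pi(x))
= min(1, 0.74/0.33)
= min(1, 2.2424) = 1.0

1.0


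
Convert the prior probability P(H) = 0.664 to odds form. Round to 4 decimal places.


P(not H) = 1 - 0.664 = 0.336
Odds = 0.664 / 0.336 = 1.9762

1.9762


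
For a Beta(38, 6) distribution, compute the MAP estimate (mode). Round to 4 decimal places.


MAP = mode = (a-1)/(a+b-2)
= (38-1)/(38+6-2)
= 37/42 = 0.881

0.881


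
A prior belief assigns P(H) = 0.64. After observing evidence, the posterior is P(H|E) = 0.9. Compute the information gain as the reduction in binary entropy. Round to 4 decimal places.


H(prior) = -0.64*log2(0.64) - 0.36*log2(0.36)
= 0.9427
H(post) = -0.9*log2(0.9) - 0.1*log2(0.1)
= 0.469
IG = 0.9427 - 0.469 = 0.4737

0.4737


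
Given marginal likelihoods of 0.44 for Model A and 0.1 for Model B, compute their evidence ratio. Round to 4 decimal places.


Ratio = ML(A) / ML(B) = 0.44/0.1
= 4.4

4.4


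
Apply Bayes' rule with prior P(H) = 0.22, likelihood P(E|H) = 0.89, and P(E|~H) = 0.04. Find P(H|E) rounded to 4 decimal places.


Step 1: Compute marginal P(E) = P(E|H)P(H) + P(E|~H)P(~H)
= 0.89*0.22 + 0.04*0.78 = 0.227
Step 2: P(H|E) = P(E|H)P(H)/P(E) = 0.1958/0.227
= 0.8626

0.8626


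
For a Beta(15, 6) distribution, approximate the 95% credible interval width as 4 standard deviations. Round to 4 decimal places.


Variance of Beta(a,b) = ab / ((a+b)^2 * (a+b+1))
= 15*6 / ((21)^2 * 22)
= 0.0093
SD = sqrt(0.0093) = 0.0963
Width = 4 * SD = 0.3853

0.3853


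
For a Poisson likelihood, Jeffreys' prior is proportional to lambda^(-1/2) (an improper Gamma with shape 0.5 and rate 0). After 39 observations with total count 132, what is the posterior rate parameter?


Jeffreys' prior for Poisson is proportional to lambda^(-1/2).
Posterior is Gamma(0.5 + S, 0 + n) = Gamma(0.5 + 132, 39).
Posterior rate = 0 + n = 39

39.0


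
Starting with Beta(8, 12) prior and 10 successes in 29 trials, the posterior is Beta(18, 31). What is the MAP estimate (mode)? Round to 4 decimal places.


The mode of Beta(a, b) when a > 1 and b > 1 is (a-1)/(a+b-2)
= (18 - 1) / (18 + 31 - 2)
= 17 / 47
= 0.3617

0.3617


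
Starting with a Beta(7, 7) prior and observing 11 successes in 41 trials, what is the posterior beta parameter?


Posterior beta = prior beta + failures
Failures = 41 - 11 = 30
beta_post = 7 + 30 = 37

37


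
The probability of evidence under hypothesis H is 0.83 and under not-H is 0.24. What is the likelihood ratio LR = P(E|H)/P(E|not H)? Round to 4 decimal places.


LR = 0.83 / 0.24
= 3.4583

3.4583


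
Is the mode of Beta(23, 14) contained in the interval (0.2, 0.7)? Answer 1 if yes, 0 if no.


Mode = (a-1)/(a+b-2) = 22/35 = 0.6286
Interval: (0.2, 0.7)
Contains mode? 1

1


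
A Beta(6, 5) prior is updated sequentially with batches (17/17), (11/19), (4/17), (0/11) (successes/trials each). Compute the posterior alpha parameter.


Sequential conjugate updating is equivalent to a single batch update.
Total successes across all batches = 32
alpha_posterior = alpha_prior + total_successes = 6 + 32
= 38

38


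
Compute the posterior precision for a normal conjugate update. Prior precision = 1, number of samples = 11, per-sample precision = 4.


tau_post = tau_0 + n * tau
= 1 + 11 * 4 = 45

45


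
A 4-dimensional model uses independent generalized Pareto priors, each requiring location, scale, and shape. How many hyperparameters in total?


Per parameter: 3 (location, scale, and shape).
Total = 4 * 3 = 12

12


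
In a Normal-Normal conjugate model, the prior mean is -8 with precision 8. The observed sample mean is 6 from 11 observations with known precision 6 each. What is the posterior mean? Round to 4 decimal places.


Posterior precision = tau0 + n*tau = 8 + 11*6 = 74
Posterior mean = (tau0*mu0 + n*tau*xbar) / posterior_precision
= (8*-8 + 11*6*6) / 74
= 332 / 74 = 4.4865

4.4865


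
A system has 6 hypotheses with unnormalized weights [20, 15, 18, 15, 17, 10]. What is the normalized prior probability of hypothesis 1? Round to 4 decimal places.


The normalized prior is the weight divided by the total.
Total weight = 95
P(H1) = 20 / 95 = 0.2105

0.2105


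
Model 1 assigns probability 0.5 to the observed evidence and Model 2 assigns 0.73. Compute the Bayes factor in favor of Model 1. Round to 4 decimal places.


BF = P(data|M1) / P(data|M2)
= 0.5 / 0.73 = 0.6849

0.6849


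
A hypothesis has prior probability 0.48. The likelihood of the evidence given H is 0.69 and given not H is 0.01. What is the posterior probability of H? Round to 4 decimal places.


Using Bayes' theorem:
P(E) = 0.48 * 0.69 + 0.52 * 0.01
P(E) = 0.3364
P(H|E) = (0.48 * 0.69) / 0.3364 = 0.9845

0.9845


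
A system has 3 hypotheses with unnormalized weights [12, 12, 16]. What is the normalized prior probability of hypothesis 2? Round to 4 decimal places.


The normalized prior is the weight divided by the total.
Total weight = 40
P(H2) = 12 / 40 = 0.3

0.3


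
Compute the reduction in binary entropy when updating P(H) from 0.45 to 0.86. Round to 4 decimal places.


H_before = -p*log2(p) - (1-p)*log2(1-p) for p=0.45: 0.9928
H_after for p=0.86: 0.5842
Reduction = 0.9928 - 0.5842 = 0.4085

0.4085


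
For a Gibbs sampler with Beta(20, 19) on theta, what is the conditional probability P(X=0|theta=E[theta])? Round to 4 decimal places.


E[theta] = 20/(20+19) = 0.5128
P(X=0|theta) = 1 - theta = 0.4872

0.4872


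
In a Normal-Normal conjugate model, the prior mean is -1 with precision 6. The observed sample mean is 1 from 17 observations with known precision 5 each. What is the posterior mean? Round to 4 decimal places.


Posterior precision = tau0 + n*tau = 6 + 17*5 = 91
Posterior mean = (tau0*mu0 + n*tau*xbar) / posterior_precision
= (6*-1 + 17*5*1) / 91
= 79 / 91 = 0.8681

0.8681


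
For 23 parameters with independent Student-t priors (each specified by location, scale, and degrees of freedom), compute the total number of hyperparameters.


A Student-t prior has 3 hyperparameters per parameter.
Total = 23 * 3 = 69

69


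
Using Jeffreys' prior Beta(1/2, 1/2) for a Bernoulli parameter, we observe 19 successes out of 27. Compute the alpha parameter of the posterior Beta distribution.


Conjugate update: Beta(0.5 + k, 0.5 + n - k).
k = 19, n - k = 8
Posterior alpha = 0.5 + k = 0.5 + 19 = 19.5

19.5


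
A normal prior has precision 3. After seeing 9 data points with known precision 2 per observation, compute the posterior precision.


In the conjugate normal model, precisions add:
tau_posterior = tau_prior + n * tau_data
= 3 + 9*2 = 21

21


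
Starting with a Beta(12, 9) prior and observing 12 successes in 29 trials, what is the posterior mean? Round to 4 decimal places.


Posterior parameters: alpha = 12 + 12 = 24
beta = 9 + 17 = 26
Posterior mean = alpha / (alpha + beta) = 24 / 50
= 0.48

0.48


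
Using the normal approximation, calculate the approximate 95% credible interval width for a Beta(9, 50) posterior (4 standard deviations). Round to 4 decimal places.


Var(Beta) = 9*50/(59^2 * 60) = 0.0022
SD = 0.0464
Width ~ 4*SD = 0.1857

0.1857


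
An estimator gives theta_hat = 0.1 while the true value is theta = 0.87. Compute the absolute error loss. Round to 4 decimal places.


The absolute error loss is |theta_hat - theta|
= |0.1 - 0.87|
= 0.77

0.77


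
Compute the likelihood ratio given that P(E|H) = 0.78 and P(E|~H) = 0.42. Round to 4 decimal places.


LR = P(E|H) / P(E|~H)
= 0.78 / 0.42 = 1.8571

1.8571


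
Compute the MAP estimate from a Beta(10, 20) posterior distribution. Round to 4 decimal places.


MAP = mode of Beta distribution
= (alpha - 1)/(alpha + beta - 2)
= (10-1)/(10+20-2)
= 9/28 = 0.3214

0.3214


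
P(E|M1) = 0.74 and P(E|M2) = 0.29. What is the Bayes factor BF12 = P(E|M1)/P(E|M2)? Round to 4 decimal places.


Bayes factor BF12 = P(E|M1) / P(E|M2)
= 0.74 / 0.29
= 2.5517

2.5517


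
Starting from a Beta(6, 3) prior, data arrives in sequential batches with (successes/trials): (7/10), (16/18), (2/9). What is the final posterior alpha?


In sequential Bayesian updating, we sum all successes.
Total successes = 25
Final alpha = 6 + 25 = 31

31


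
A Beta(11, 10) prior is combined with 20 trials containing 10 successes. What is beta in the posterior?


In conjugate updating:
beta_posterior = beta_prior + (n - k)
= 10 + (20 - 10)
= 10 + 10 = 20

20


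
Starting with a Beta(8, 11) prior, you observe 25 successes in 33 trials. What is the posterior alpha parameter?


For a Beta-Binomial conjugate model:
Posterior alpha = prior alpha + number of successes
= 8 + 25 = 33

33


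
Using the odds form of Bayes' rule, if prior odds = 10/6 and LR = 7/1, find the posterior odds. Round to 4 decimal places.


Bayes' rule in odds form: posterior odds = prior odds * LR
= (10 * 7) / (6 * 1)
= 70/6 = 11.6667

11.6667


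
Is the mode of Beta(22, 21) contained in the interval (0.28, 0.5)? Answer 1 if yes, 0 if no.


Mode = (a-1)/(a+b-2) = 21/41 = 0.5122
Interval: (0.28, 0.5)
Contains mode? 0

0


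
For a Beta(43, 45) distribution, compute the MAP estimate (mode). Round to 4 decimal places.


MAP = mode = (a-1)/(a+b-2)
= (43-1)/(43+45-2)
= 42/86 = 0.4884

0.4884


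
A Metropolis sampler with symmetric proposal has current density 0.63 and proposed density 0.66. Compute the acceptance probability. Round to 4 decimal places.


For symmetric proposals, acceptance = min(1, pi(x*)/pi(x))
= min(1, 0.66/0.63)
= min(1, 1.0476) = 1.0

1.0


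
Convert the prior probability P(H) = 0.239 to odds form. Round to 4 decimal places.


P(not H) = 1 - 0.239 = 0.761
Odds = 0.239 / 0.761 = 0.3141

0.3141


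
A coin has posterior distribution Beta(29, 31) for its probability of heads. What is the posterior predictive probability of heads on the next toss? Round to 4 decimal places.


Posterior predictive = E[theta] = alpha/(alpha+beta)
= 29/60
= 0.4833

0.4833


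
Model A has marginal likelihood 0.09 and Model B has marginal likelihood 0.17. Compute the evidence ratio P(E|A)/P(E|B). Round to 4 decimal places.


Evidence ratio = P(E|A) / P(E|B)
= 0.09 / 0.17
= 0.5294

0.5294


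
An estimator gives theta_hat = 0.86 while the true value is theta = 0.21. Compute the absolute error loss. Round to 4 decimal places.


The absolute error loss is |theta_hat - theta|
= |0.86 - 0.21|
= 0.65

0.65


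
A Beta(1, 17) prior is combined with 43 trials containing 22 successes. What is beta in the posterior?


In conjugate updating:
beta_posterior = beta_prior + (n - k)
= 17 + (43 - 22)
= 17 + 21 = 38

38


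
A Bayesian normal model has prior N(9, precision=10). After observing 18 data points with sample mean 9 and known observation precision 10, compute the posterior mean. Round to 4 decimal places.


Posterior mean = (prior_precision * prior_mean + n * data_precision * data_mean) / (prior_precision + n * data_precision)
Numerator = 10*9 + 18*10*9 = 1710
Denominator = 10 + 18*10 = 190
Posterior mean = 9.0

9.0


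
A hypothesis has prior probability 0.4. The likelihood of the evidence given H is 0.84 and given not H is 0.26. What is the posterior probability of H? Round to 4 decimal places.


Using Bayes' theorem:
P(E) = 0.4 * 0.84 + 0.6 * 0.26
P(E) = 0.492
P(H|E) = (0.4 * 0.84) / 0.492 = 0.6829

0.6829


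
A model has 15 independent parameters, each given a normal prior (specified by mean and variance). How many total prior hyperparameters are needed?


Each normal prior needs 2 hyperparameters (mean and variance).
Total = 2 * 15 = 30

30


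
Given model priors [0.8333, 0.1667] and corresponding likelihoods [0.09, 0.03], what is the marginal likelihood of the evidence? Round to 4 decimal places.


P(E) = sum_i P(M_i) P(E|M_i)
= 0.075 + 0.005
= 0.08

0.08
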